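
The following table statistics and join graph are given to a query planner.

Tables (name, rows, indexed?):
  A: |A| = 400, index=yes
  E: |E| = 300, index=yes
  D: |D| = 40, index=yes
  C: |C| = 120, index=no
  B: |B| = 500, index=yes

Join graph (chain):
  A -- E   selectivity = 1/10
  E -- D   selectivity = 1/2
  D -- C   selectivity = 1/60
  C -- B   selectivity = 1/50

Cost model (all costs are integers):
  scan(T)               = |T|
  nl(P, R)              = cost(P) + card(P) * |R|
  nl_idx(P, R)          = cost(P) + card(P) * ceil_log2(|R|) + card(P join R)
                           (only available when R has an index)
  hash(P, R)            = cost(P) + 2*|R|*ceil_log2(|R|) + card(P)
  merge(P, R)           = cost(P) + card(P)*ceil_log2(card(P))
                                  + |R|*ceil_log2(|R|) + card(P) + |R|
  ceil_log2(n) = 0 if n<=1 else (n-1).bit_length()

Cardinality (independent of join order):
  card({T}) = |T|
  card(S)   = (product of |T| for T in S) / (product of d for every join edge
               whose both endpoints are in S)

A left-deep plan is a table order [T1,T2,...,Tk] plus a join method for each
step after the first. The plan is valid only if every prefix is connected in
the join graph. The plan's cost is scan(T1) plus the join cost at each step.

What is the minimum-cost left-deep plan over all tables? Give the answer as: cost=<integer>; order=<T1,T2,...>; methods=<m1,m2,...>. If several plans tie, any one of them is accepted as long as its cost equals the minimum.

cost=135640; order=C,D,B,E,A; methods=hash,nl_idx,hash,hash

Selinger DP (subsets sized 1..n):
  {A}: scan cost=400, card=400
  {E}: scan cost=300, card=300
  {D}: scan cost=40, card=40
  {C}: scan cost=120, card=120
  {B}: scan cost=500, card=500
  {AE}: card=12000; try (E,hash)→6200, (A,merge)→7300, (E,merge)→7400, (A,hash)→7800, (A,nl_idx)→15000, (E,nl_idx)→16000 …(+2); best=6200 via (E,hash)
  {DE}: card=6000; try (D,hash)→1080, (E,merge)→3320, (D,merge)→3580, (E,hash)→5480, (E,nl_idx)→6400, (D,nl_idx)→8100 …(+2); best=1080 via (D,hash)
  {CD}: card=80; try (D,hash)→720, (D,nl_idx)→920, (C,merge)→1280, (D,merge)→1360, (C,hash)→1760, (C,nl)→4840 …(+1); best=720 via (D,hash)
  {BC}: card=1200; try (B,nl_idx)→2400, (C,hash)→2680, (B,merge)→6080, (C,merge)→6460, (B,hash)→9240, (B,nl)→60120 …(+1); best=2400 via (B,nl_idx)
  {ADE}: card=240000; try (A,hash)→14280, (D,hash)→18680, (A,merge)→89080, (D,merge)→186480, (A,nl_idx)→295080, (D,nl_idx)→318200 …(+2); best=14280 via (A,hash)
  {CDE}: card=12000; try (E,merge)→4360, (E,hash)→6200, (C,hash)→8760, (E,nl_idx)→13440, (E,nl)→24720, (C,merge)→86040 …(+1); best=4360 via (E,merge)
  {BCD}: card=800; try (B,nl_idx)→2240, (D,hash)→4080, (B,merge)→6360, (B,hash)→9800, (D,nl_idx)→10400, (D,merge)→17080 …(+2); best=2240 via (B,nl_idx)
  {ACDE}: card=480000; try (A,hash)→23560, (A,merge)→188360, (C,hash)→255960, (A,nl_idx)→592360, (C,merge)→4575240, (A,nl)→4804360 …(+1); best=23560 via (A,hash)
  {BCDE}: card=120000; try (E,hash)→8440, (E,merge)→14040, (B,hash)→25360, (E,nl_idx)→129440, (B,merge)→189360, (B,nl_idx)→232360 …(+2); best=8440 via (E,hash)
  {ABCDE}: card=4800000; try (A,hash)→135640, (B,hash)→512560, (A,merge)→2172440, (A,nl_idx)→5888440, (B,nl_idx)→9143560, (B,merge)→9628560 …(+2); best=135640 via (A,hash)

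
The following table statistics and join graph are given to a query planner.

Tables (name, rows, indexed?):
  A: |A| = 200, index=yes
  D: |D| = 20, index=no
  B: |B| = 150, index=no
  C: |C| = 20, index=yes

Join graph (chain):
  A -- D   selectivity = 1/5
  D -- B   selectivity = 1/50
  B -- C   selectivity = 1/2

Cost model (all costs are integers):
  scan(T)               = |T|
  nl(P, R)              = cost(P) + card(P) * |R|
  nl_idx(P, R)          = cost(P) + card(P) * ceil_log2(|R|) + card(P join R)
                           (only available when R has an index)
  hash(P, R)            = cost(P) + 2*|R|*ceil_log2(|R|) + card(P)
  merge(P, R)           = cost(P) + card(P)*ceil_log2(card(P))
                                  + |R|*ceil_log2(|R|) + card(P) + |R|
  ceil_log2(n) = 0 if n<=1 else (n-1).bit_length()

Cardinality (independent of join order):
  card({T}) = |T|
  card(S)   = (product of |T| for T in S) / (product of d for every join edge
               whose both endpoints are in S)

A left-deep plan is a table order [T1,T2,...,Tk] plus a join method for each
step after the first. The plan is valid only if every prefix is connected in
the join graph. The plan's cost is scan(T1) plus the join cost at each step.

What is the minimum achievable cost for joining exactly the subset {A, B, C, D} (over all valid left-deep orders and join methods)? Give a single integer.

4560

Selinger DP over subsets of {A,B,C,D}:
  {A}: scan cost=200, card=200
  {D}: scan cost=20, card=20
  {B}: scan cost=150, card=150
  {C}: scan cost=20, card=20
  {AD}: card=800; try (D,hash)→600, (A,nl_idx)→980, (A,merge)→1940, (D,merge)→2120, (A,hash)→3240, (A,nl)→4020 …(+1); best=600 via (D,hash)
  {BD}: card=60; try (D,hash)→500, (B,merge)→1490, (D,merge)→1620, (B,hash)→2440, (B,nl)→3020, (D,nl)→3150; best=500 via (D,hash)
  {BC}: card=1500; try (C,hash)→500, (B,merge)→1490, (C,merge)→1620, (C,nl_idx)→2400, (B,hash)→2440, (B,nl)→3020 …(+1); best=500 via (C,hash)
  {ABD}: card=2400; try (A,merge)→2720, (A,nl_idx)→3380, (A,hash)→3760, (B,hash)→3800, (B,merge)→10750, (A,nl)→12500 …(+1); best=2720 via (A,merge)
  {BCD}: card=600; try (C,hash)→760, (C,merge)→1040, (C,nl_idx)→1400, (C,nl)→1700, (D,hash)→2200, (D,merge)→18620 …(+1); best=760 via (C,hash)
  {ABCD}: card=24000; try (A,hash)→4560, (C,hash)→5320, (A,merge)→9160, (A,nl_idx)→29560, (C,merge)→34040, (C,nl_idx)→38720 …(+2); best=4560 via (A,hash)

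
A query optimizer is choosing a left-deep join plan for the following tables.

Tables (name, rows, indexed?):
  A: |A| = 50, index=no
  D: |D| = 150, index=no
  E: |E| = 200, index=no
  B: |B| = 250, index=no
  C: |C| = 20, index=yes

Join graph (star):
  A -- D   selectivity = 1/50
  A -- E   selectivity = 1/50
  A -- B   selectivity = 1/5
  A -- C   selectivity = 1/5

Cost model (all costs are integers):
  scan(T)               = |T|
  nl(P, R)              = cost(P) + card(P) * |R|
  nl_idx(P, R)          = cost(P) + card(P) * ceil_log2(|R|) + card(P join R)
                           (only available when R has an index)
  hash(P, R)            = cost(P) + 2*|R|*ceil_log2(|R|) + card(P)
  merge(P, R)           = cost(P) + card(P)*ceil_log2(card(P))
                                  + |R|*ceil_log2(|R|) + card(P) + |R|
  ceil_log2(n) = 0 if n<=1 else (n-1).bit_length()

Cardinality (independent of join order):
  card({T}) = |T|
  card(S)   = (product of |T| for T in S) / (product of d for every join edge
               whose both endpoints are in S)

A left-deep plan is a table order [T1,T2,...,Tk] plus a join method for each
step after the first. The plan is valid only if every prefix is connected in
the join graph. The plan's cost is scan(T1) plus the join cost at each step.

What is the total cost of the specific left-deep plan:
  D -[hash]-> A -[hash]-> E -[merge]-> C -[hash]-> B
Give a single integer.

step 1: scan D: cost=150, card=150
step 2: join A via hash
    card(P join A) = 150*50/(50) = 150
    cost = 150 + 2*50*6 + 150 = 900
step 3: join E via hash
    card(P join E) = 150*200/(50) = 600
    cost = 900 + 2*200*8 + 150 = 4250
step 4: join C via merge
    card(P join C) = 600*20/(5) = 2400
    cost = 4250 + 600*10 + 20*5 + 600 + 20 = 10970
step 5: join B via hash
    card(P join B) = 2400*250/(5) = 120000
    cost = 10970 + 2*250*8 + 2400 = 17370

17370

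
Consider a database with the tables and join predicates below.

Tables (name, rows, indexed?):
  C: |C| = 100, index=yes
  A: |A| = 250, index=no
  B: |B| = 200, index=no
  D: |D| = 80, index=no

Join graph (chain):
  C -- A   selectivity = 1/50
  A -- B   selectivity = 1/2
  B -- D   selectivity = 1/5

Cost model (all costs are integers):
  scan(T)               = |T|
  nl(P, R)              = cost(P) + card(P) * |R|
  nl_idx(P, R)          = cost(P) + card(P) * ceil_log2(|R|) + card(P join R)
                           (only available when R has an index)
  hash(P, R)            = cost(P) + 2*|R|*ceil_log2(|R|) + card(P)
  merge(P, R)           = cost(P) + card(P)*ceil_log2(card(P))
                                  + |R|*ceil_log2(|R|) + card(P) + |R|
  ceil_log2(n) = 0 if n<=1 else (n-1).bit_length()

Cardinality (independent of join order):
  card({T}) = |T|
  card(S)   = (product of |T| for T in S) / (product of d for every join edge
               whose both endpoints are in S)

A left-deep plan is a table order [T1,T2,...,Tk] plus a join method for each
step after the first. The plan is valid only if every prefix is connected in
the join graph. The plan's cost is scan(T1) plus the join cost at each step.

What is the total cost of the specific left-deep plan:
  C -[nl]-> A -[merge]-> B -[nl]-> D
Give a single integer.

4031900

step 1: scan C: cost=100, card=100
step 2: join A via nl
    card(P join A) = 100*250/(50) = 500
    cost = 100 + 100*250 = 25100
step 3: join B via merge
    card(P join B) = 500*200/(2) = 50000
    cost = 25100 + 500*9 + 200*8 + 500 + 200 = 31900
step 4: join D via nl
    card(P join D) = 50000*80/(5) = 800000
    cost = 31900 + 50000*80 = 4031900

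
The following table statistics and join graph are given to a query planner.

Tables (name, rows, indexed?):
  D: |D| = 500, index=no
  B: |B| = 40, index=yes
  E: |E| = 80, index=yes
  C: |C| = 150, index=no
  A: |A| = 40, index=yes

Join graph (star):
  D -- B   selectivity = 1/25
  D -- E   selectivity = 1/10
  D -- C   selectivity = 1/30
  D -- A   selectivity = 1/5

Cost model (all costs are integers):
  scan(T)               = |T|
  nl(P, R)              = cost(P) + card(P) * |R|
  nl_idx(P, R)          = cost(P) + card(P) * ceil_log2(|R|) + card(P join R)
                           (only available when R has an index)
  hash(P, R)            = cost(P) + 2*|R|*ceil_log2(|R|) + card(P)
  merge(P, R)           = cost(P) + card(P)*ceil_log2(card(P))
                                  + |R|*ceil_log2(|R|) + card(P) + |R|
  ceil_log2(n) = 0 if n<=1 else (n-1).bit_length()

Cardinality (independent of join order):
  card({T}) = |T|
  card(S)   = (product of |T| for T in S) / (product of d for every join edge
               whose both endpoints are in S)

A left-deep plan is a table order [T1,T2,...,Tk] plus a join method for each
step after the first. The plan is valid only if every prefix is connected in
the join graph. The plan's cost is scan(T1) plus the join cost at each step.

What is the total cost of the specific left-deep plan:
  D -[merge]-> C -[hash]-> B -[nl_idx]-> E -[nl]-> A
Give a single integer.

step 1: scan D: cost=500, card=500
step 2: join C via merge
    card(P join C) = 500*150/(30) = 2500
    cost = 500 + 500*9 + 150*8 + 500 + 150 = 6850
step 3: join B via hash
    card(P join B) = 2500*40/(25) = 4000
    cost = 6850 + 2*40*6 + 2500 = 9830
step 4: join E via nl_idx
    card(P join E) = 4000*80/(10) = 32000
    cost = 9830 + 4000*7 + 32000 = 69830
step 5: join A via nl
    card(P join A) = 32000*40/(5) = 256000
    cost = 69830 + 32000*40 = 1349830

1349830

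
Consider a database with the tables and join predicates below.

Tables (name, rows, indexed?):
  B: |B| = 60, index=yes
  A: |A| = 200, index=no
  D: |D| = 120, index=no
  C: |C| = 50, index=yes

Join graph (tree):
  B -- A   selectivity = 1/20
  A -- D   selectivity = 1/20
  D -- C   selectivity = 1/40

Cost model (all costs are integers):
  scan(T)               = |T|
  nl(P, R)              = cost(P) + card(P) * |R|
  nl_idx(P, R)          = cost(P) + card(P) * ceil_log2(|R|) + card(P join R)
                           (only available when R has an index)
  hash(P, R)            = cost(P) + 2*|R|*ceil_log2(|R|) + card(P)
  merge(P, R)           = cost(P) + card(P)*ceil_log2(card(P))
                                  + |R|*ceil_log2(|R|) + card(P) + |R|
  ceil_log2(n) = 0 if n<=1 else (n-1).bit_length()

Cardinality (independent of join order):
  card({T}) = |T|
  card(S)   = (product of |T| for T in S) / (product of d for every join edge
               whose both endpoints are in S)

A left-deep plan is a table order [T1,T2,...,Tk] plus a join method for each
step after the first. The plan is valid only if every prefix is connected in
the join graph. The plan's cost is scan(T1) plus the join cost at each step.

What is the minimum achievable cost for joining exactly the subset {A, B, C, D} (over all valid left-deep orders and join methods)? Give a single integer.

Selinger DP over subsets of {A,B,C,D}:
  {B}: scan cost=60, card=60
  {A}: scan cost=200, card=200
  {D}: scan cost=120, card=120
  {C}: scan cost=50, card=50
  {AB}: card=600; try (B,hash)→1120, (B,nl_idx)→2000, (A,merge)→2280, (B,merge)→2420, (A,hash)→3320, (A,nl)→12060 …(+1); best=1120 via (B,hash)
  {AD}: card=1200; try (D,hash)→2080, (A,merge)→2880, (D,merge)→2960, (A,hash)→3440, (A,nl)→24120, (D,nl)→24200; best=2080 via (D,hash)
  {CD}: card=150; try (C,hash)→840, (C,nl_idx)→990, (D,merge)→1360, (C,merge)→1430, (D,hash)→1780, (D,nl)→6050 …(+1); best=840 via (C,hash)
  {ABD}: card=3600; try (D,hash)→3400, (B,hash)→4000, (D,merge)→8680, (B,nl_idx)→12880, (B,merge)→16900, (D,nl)→73120 …(+1); best=3400 via (D,hash)
  {ACD}: card=1500; try (C,hash)→3880, (A,merge)→3990, (A,hash)→4190, (C,nl_idx)→10780, (C,merge)→16830, (A,nl)→30840 …(+1); best=3880 via (C,hash)
  {ABCD}: card=4500; try (B,hash)→6100, (C,hash)→7600, (B,nl_idx)→17380, (B,merge)→22300, (C,nl_idx)→29500, (C,merge)→50550 …(+2); best=6100 via (B,hash)

6100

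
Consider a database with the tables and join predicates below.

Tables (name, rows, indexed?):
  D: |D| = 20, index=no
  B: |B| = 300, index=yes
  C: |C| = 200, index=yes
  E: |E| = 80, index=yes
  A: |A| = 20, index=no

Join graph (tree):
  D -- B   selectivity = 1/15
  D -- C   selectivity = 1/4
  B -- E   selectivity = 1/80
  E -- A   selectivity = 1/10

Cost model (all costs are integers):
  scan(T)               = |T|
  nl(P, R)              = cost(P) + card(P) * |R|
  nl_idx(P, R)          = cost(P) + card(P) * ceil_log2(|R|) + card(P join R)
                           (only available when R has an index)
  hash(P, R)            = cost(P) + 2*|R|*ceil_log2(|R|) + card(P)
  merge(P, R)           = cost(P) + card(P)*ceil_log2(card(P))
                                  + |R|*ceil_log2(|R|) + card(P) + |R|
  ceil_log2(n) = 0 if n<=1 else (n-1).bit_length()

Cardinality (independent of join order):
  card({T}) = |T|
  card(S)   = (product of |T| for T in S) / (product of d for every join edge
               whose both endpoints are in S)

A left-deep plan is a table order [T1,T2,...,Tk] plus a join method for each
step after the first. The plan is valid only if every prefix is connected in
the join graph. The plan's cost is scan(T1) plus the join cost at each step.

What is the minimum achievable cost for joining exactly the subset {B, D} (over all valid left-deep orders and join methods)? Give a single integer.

600

Selinger DP over subsets of {B,D}:
  {D}: scan cost=20, card=20
  {B}: scan cost=300, card=300
  {BD}: card=400; try (B,nl_idx)→600, (D,hash)→800, (B,merge)→3140, (D,merge)→3420, (B,hash)→5440, (B,nl)→6020 …(+1); best=600 via (B,nl_idx)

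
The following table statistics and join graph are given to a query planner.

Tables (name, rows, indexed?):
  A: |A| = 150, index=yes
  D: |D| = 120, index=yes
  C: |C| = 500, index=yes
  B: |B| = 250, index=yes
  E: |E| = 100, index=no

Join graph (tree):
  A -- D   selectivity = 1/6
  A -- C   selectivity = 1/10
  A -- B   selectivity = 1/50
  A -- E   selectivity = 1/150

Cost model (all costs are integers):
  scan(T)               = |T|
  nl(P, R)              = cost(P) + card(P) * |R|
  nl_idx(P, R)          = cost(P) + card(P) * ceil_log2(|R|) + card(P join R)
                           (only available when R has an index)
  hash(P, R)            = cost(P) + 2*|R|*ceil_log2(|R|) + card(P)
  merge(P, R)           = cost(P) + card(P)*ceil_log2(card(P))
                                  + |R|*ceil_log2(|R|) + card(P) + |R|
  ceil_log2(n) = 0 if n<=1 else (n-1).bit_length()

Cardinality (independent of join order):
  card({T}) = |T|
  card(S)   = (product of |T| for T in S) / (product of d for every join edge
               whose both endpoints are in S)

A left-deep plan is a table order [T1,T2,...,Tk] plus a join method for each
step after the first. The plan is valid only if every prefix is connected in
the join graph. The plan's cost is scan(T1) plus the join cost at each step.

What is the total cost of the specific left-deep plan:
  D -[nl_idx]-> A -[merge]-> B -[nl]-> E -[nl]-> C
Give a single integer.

6545330

step 1: scan D: cost=120, card=120
step 2: join A via nl_idx
    card(P join A) = 120*150/(6) = 3000
    cost = 120 + 120*8 + 3000 = 4080
step 3: join B via merge
    card(P join B) = 3000*250/(50) = 15000
    cost = 4080 + 3000*12 + 250*8 + 3000 + 250 = 45330
step 4: join E via nl
    card(P join E) = 15000*100/(150) = 10000
    cost = 45330 + 15000*100 = 1545330
step 5: join C via nl
    card(P join C) = 10000*500/(10) = 500000
    cost = 1545330 + 10000*500 = 6545330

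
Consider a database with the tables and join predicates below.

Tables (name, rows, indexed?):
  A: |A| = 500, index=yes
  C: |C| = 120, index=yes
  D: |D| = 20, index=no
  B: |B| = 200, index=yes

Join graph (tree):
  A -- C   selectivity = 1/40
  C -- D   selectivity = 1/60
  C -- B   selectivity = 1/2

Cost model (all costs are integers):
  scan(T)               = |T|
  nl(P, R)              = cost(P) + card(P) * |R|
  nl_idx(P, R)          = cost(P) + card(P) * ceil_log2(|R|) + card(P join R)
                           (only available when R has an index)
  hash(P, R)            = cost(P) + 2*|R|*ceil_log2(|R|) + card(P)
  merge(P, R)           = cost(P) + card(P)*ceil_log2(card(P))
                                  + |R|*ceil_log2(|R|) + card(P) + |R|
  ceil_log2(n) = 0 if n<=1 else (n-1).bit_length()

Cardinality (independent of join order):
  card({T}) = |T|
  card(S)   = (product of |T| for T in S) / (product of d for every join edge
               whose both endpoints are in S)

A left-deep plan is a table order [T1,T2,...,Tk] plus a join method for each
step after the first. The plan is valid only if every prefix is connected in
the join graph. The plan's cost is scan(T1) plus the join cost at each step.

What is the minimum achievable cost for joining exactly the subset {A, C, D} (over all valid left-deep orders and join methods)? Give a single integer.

Selinger DP over subsets of {A,C,D}:
  {A}: scan cost=500, card=500
  {C}: scan cost=120, card=120
  {D}: scan cost=20, card=20
  {AC}: card=1500; try (C,hash)→2680, (A,nl_idx)→2700, (C,nl_idx)→5500, (A,merge)→6080, (C,merge)→6460, (A,hash)→9240 …(+2); best=2680 via (C,hash)
  {CD}: card=40; try (C,nl_idx)→200, (D,hash)→440, (C,merge)→1100, (D,merge)→1200, (C,hash)→1720, (C,nl)→2420 …(+1); best=200 via (C,nl_idx)
  {ACD}: card=500; try (A,nl_idx)→1060, (D,hash)→4380, (A,merge)→5480, (A,hash)→9240, (A,nl)→20200, (D,merge)→20800 …(+1); best=1060 via (A,nl_idx)

1060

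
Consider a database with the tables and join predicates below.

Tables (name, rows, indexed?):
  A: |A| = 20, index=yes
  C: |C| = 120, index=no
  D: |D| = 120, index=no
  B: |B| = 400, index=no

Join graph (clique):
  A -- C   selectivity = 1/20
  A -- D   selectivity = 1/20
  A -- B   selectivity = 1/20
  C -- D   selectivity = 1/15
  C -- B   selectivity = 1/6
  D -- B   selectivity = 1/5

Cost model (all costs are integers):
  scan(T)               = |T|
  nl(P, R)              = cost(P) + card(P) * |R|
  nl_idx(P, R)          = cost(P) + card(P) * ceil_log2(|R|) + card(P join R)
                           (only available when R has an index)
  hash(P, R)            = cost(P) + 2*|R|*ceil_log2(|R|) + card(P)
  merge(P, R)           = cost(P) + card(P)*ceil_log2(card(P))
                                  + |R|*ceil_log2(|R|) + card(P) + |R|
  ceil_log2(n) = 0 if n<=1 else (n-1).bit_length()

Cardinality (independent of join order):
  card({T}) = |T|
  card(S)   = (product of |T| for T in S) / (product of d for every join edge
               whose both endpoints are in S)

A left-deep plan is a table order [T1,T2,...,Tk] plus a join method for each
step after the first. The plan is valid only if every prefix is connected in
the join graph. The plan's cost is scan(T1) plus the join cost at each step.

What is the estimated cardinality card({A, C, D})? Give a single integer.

48

Tables in S: A(20), C(120), D(120)
Edges inside S: A-C(d=20), A-D(d=20), C-D(d=15)
numerator = 20 * 120 * 120 = 288000
denominator = 20 * 20 * 15 = 6000
card(S) = 288000 / 6000 = 48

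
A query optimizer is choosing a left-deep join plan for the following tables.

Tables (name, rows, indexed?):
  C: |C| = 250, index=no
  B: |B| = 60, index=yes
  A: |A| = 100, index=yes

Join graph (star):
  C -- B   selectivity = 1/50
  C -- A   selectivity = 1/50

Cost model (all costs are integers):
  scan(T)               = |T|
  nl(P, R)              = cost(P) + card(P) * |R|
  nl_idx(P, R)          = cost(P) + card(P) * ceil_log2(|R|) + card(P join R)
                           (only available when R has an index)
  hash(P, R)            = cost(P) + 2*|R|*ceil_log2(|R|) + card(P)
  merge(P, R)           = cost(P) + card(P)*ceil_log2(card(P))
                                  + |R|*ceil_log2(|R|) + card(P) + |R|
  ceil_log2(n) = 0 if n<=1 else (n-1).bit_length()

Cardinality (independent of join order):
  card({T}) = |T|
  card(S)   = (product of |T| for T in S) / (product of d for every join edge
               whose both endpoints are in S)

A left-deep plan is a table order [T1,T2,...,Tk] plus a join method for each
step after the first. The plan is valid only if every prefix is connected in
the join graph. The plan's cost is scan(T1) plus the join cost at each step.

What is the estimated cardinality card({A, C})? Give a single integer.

500

Tables in S: A(100), C(250)
Edges inside S: C-A(d=50)
numerator = 100 * 250 = 25000
denominator = 50 = 50
card(S) = 25000 / 50 = 500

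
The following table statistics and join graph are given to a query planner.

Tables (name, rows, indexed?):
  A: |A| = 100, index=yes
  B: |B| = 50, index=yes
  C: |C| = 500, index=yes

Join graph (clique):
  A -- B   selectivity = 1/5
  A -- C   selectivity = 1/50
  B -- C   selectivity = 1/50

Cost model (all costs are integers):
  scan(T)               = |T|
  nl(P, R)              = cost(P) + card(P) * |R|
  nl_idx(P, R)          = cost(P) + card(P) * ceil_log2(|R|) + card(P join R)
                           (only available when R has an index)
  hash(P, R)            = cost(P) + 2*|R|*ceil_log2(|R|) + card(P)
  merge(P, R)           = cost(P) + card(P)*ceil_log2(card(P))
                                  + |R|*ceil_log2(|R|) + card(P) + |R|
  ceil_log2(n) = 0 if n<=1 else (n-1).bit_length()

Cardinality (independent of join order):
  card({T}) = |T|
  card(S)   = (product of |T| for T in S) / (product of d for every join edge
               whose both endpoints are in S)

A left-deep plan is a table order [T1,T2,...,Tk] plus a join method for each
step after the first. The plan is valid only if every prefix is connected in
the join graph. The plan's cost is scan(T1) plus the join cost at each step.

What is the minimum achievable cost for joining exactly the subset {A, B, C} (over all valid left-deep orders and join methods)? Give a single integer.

2900

Selinger DP over subsets of {A,B,C}:
  {A}: scan cost=100, card=100
  {B}: scan cost=50, card=50
  {C}: scan cost=500, card=500
  {AB}: card=1000; try (B,hash)→800, (A,merge)→1200, (B,merge)→1250, (A,nl_idx)→1400, (A,hash)→1500, (B,nl_idx)→1700 …(+2); best=800 via (B,hash)
  {AC}: card=1000; try (C,nl_idx)→2000, (A,hash)→2400, (A,nl_idx)→5000, (C,merge)→5900, (A,merge)→6300, (C,hash)→9200 …(+2); best=2000 via (C,nl_idx)
  {BC}: card=500; try (C,nl_idx)→1000, (B,hash)→1600, (B,nl_idx)→4000, (C,merge)→5400, (B,merge)→5850, (C,hash)→9100 …(+2); best=1000 via (C,nl_idx)
  {ABC}: card=200; try (A,hash)→2900, (B,hash)→3600, (A,nl_idx)→4700, (A,merge)→6800, (B,nl_idx)→8200, (C,nl_idx)→10000 …(+6); best=2900 via (A,hash)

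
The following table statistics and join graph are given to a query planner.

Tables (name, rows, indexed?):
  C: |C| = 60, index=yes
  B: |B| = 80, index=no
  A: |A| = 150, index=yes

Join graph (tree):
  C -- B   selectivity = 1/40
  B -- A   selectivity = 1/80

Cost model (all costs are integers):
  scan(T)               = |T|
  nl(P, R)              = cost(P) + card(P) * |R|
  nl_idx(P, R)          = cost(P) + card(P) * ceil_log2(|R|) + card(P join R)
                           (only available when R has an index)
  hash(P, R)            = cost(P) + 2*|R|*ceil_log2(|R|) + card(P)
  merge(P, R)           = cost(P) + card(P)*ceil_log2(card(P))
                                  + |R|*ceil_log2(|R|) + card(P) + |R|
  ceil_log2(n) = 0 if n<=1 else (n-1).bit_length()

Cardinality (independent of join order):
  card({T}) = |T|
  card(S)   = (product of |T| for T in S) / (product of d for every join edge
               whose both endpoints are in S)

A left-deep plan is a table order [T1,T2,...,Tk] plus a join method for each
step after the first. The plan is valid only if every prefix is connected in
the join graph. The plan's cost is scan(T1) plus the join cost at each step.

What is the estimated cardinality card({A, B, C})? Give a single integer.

225

Tables in S: A(150), B(80), C(60)
Edges inside S: C-B(d=40), B-A(d=80)
numerator = 150 * 80 * 60 = 720000
denominator = 40 * 80 = 3200
card(S) = 720000 / 3200 = 225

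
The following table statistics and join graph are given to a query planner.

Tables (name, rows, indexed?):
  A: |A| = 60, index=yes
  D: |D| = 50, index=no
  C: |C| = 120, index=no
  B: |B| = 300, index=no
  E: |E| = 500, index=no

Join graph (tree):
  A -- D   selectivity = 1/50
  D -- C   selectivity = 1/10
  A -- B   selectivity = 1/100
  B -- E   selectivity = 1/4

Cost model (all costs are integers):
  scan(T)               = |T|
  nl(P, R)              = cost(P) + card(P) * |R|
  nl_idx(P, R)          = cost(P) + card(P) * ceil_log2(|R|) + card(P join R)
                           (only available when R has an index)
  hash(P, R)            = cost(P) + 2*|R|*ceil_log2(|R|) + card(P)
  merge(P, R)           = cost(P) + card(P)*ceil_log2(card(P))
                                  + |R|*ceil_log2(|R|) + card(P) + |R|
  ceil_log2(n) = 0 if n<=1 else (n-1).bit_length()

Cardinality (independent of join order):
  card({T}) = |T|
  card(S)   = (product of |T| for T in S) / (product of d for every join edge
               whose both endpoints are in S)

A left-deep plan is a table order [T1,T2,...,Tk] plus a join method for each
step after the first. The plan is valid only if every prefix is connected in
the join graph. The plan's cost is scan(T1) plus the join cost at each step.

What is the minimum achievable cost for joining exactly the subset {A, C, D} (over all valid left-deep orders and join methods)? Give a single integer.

Selinger DP over subsets of {A,C,D}:
  {A}: scan cost=60, card=60
  {D}: scan cost=50, card=50
  {C}: scan cost=120, card=120
  {AD}: card=60; try (A,nl_idx)→410, (D,hash)→720, (A,hash)→820, (A,merge)→820, (D,merge)→830, (A,nl)→3050 …(+1); best=410 via (A,nl_idx)
  {CD}: card=600; try (D,hash)→840, (C,merge)→1360, (D,merge)→1430, (C,hash)→1780, (C,nl)→6050, (D,nl)→6120; best=840 via (D,hash)
  {ACD}: card=720; try (C,merge)→1790, (C,hash)→2150, (A,hash)→2160, (A,nl_idx)→5160, (C,nl)→7610, (A,merge)→7860 …(+1); best=1790 via (C,merge)

1790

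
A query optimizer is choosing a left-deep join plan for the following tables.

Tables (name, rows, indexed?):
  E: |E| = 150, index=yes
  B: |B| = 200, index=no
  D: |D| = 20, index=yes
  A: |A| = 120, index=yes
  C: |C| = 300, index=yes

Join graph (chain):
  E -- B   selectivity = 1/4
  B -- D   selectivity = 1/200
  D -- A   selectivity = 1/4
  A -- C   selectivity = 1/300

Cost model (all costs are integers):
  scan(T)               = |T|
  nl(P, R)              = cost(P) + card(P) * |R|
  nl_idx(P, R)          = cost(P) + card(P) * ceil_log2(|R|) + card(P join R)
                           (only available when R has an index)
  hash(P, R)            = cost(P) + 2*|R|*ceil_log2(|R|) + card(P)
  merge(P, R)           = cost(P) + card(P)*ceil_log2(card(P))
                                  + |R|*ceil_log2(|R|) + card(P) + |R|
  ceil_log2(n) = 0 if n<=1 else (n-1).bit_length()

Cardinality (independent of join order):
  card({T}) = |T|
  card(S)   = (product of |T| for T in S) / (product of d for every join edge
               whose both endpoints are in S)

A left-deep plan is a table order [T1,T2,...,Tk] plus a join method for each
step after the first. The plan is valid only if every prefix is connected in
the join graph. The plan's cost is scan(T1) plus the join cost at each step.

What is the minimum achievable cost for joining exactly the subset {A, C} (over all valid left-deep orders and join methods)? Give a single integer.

1320

Selinger DP over subsets of {A,C}:
  {A}: scan cost=120, card=120
  {C}: scan cost=300, card=300
  {AC}: card=120; try (C,nl_idx)→1320, (A,hash)→2280, (A,nl_idx)→2520, (C,merge)→4080, (A,merge)→4260, (C,hash)→5640 …(+2); best=1320 via (C,nl_idx)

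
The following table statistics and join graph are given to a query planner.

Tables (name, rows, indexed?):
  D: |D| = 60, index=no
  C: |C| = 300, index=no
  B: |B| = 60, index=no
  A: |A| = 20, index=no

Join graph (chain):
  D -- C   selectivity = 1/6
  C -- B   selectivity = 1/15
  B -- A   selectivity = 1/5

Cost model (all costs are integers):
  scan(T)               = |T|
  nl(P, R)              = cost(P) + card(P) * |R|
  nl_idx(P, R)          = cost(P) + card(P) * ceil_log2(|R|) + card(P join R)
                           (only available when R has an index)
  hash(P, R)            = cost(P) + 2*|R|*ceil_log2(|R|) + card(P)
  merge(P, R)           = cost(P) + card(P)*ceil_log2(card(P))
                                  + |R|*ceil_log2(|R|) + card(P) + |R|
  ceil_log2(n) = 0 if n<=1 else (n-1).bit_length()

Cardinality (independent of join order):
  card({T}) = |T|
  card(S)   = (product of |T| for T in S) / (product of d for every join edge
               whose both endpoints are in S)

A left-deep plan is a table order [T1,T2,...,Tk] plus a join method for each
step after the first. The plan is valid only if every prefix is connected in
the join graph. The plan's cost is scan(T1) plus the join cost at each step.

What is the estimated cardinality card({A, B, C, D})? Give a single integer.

48000

Tables in S: A(20), B(60), C(300), D(60)
Edges inside S: D-C(d=6), C-B(d=15), B-A(d=5)
numerator = 20 * 60 * 300 * 60 = 21600000
denominator = 6 * 15 * 5 = 450
card(S) = 21600000 / 450 = 48000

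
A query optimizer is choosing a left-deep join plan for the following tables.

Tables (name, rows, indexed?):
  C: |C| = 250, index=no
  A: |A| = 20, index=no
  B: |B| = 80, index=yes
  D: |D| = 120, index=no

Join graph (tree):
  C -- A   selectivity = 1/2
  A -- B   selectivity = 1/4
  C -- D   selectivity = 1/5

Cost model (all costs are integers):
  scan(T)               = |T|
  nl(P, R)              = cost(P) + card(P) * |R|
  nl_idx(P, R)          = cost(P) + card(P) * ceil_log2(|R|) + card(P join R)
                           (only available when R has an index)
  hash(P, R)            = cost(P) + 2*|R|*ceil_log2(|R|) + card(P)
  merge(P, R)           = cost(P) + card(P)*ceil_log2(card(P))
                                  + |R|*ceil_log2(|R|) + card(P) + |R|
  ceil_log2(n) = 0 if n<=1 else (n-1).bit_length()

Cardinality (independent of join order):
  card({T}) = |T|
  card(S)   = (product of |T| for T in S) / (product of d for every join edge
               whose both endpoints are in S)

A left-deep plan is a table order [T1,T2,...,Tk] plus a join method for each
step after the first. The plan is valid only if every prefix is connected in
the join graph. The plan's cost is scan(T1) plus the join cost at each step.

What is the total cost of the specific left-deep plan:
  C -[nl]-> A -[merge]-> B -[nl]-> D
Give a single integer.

step 1: scan C: cost=250, card=250
step 2: join A via nl
    card(P join A) = 250*20/(2) = 2500
    cost = 250 + 250*20 = 5250
step 3: join B via merge
    card(P join B) = 2500*80/(4) = 50000
    cost = 5250 + 2500*12 + 80*7 + 2500 + 80 = 38390
step 4: join D via nl
    card(P join D) = 50000*120/(5) = 1200000
    cost = 38390 + 50000*120 = 6038390

6038390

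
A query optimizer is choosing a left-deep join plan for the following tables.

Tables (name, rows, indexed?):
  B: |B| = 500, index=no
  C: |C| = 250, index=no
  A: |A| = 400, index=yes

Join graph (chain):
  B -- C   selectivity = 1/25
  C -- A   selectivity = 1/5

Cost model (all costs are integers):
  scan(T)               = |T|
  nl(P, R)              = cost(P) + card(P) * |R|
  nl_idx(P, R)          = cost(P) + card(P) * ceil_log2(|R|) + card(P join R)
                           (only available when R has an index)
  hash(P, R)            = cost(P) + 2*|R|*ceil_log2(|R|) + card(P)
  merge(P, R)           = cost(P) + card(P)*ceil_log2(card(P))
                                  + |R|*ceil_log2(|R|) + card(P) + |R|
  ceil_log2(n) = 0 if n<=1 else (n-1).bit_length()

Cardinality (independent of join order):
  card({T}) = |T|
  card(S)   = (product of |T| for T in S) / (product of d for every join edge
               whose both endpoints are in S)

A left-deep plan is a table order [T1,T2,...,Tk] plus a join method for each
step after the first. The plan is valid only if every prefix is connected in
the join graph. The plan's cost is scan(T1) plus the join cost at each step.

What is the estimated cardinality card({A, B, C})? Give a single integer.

Tables in S: A(400), B(500), C(250)
Edges inside S: B-C(d=25), C-A(d=5)
numerator = 400 * 500 * 250 = 50000000
denominator = 25 * 5 = 125
card(S) = 50000000 / 125 = 400000

400000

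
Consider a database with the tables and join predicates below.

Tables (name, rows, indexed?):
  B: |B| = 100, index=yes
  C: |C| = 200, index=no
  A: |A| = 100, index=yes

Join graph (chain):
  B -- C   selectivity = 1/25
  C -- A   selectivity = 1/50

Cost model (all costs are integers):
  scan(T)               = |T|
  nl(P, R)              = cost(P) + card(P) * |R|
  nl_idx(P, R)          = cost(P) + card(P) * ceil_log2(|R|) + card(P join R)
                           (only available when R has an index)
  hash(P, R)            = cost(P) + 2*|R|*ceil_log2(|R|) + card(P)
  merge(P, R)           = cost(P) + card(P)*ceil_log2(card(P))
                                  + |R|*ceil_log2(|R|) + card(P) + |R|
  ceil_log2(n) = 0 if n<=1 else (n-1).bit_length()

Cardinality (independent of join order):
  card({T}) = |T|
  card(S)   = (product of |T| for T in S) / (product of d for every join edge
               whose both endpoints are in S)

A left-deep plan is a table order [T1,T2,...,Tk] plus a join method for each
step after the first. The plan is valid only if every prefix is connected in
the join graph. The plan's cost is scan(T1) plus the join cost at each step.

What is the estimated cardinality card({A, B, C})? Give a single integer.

1600

Tables in S: A(100), B(100), C(200)
Edges inside S: B-C(d=25), C-A(d=50)
numerator = 100 * 100 * 200 = 2000000
denominator = 25 * 50 = 1250
card(S) = 2000000 / 1250 = 1600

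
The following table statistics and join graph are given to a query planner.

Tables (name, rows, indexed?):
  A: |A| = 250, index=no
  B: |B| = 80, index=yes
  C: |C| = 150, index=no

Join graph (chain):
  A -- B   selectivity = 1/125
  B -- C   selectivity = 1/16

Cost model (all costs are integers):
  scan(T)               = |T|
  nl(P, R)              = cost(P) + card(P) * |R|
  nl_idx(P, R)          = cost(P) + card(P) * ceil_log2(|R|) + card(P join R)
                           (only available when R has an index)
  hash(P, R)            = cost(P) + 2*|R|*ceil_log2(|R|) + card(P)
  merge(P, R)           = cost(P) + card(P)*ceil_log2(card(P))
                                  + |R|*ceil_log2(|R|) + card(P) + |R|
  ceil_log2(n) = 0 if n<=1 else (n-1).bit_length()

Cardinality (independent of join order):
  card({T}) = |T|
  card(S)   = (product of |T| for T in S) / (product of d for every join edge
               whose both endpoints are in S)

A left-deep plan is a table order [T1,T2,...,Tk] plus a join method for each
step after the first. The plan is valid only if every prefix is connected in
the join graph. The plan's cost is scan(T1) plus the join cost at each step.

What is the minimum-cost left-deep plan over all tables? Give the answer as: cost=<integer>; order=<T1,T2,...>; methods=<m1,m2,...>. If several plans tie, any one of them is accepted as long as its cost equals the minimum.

Selinger DP (subsets sized 1..n):
  {A}: scan cost=250, card=250
  {B}: scan cost=80, card=80
  {C}: scan cost=150, card=150
  {AB}: card=160; try (B,hash)→1620, (B,nl_idx)→2160, (A,merge)→2970, (B,merge)→3140, (A,hash)→4160, (A,nl)→20080 …(+1); best=1620 via (B,hash)
  {BC}: card=750; try (B,hash)→1420, (B,nl_idx)→1950, (C,merge)→2070, (B,merge)→2140, (C,hash)→2560, (C,nl)→12080 …(+1); best=1420 via (B,hash)
  {ABC}: card=1500; try (C,hash)→4180, (C,merge)→4410, (A,hash)→6170, (A,merge)→11920, (C,nl)→25620, (A,nl)→188920; best=4180 via (C,hash)

cost=4180; order=A,B,C; methods=hash,hash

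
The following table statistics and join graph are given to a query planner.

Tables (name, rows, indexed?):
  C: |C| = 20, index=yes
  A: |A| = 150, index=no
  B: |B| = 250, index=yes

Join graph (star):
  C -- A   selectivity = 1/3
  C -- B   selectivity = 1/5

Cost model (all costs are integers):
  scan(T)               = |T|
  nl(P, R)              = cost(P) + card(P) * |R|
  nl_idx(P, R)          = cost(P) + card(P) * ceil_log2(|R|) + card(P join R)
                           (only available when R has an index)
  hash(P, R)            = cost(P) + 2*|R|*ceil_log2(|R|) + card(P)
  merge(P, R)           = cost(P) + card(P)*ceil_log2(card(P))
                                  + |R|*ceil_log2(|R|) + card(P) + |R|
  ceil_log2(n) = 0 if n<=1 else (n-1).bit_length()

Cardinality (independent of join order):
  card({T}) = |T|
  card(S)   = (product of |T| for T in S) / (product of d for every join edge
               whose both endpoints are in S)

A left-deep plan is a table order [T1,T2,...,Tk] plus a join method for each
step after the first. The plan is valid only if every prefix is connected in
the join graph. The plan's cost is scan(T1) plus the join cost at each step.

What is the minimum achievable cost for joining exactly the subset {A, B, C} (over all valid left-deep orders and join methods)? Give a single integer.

4100

Selinger DP over subsets of {A,B,C}:
  {C}: scan cost=20, card=20
  {A}: scan cost=150, card=150
  {B}: scan cost=250, card=250
  {AC}: card=1000; try (C,hash)→500, (A,merge)→1490, (C,merge)→1620, (C,nl_idx)→1900, (A,hash)→2440, (A,nl)→3020 …(+1); best=500 via (C,hash)
  {BC}: card=1000; try (C,hash)→700, (B,nl_idx)→1180, (B,merge)→2390, (C,nl_idx)→2500, (C,merge)→2620, (B,hash)→4040 …(+2); best=700 via (C,hash)
  {ABC}: card=50000; try (A,hash)→4100, (B,hash)→5500, (A,merge)→13050, (B,merge)→13750, (B,nl_idx)→58500, (A,nl)→150700 …(+1); best=4100 via (A,hash)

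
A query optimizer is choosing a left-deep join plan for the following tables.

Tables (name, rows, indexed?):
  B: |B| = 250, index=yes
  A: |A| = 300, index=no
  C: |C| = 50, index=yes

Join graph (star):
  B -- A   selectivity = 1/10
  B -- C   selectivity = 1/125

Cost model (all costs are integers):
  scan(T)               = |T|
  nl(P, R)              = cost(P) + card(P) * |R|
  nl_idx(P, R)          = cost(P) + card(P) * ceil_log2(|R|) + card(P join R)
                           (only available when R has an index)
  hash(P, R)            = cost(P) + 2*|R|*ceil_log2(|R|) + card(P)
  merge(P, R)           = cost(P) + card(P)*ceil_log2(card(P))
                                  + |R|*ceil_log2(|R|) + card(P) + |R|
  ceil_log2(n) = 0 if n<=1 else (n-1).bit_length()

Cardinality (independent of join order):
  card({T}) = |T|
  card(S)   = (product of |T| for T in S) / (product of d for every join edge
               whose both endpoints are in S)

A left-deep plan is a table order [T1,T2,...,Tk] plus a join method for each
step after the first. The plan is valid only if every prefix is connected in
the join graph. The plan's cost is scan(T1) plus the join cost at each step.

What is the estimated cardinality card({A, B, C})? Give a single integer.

3000

Tables in S: A(300), B(250), C(50)
Edges inside S: B-A(d=10), B-C(d=125)
numerator = 300 * 250 * 50 = 3750000
denominator = 10 * 125 = 1250
card(S) = 3750000 / 1250 = 3000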